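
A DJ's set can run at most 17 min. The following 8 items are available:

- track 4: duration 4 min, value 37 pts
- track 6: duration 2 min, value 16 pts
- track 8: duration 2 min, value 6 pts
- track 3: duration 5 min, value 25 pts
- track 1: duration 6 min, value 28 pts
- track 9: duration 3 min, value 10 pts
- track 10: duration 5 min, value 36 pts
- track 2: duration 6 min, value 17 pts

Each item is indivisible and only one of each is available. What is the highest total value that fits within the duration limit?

Check high-value combinations within 17 min:
- track 4+track 6+track 1+track 10: duration 4+2+6+5=17, value 37+16+28+36=117
- track 4+track 6+track 3+track 10: duration 4+2+5+5=16, value 37+16+25+36=114
- track 4+track 3+track 9+track 10: duration 4+5+3+5=17, value 37+25+10+36=108
Best: 117 pts.

117 pts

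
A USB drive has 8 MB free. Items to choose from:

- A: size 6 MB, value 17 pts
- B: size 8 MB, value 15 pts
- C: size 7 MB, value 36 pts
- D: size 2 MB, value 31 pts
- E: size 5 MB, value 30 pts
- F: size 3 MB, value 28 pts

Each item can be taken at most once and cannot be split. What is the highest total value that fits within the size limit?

Check high-value combinations within 8 MB:
- D+E: size 2+5=7, value 31+30=61
- D+F: size 2+3=5, value 31+28=59
- E+F: size 5+3=8, value 30+28=58
- A+D: size 6+2=8, value 17+31=48
Best: 61 pts.

61 pts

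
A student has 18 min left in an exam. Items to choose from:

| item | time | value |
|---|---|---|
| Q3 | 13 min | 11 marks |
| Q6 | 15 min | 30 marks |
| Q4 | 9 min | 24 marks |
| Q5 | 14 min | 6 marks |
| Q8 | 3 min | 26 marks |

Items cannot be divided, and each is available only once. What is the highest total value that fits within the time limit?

56 marks

Check high-value combinations within 18 min:
- Q6+Q8: time 15+3=18, value 30+26=56
- Q4+Q8: time 9+3=12, value 24+26=50
- Q3+Q8: time 13+3=16, value 11+26=37
Best: 56 marks.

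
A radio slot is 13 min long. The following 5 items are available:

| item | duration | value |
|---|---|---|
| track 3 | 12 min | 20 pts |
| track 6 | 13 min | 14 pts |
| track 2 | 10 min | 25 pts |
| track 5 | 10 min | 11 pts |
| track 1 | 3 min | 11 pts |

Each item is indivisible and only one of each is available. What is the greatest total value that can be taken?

36 pts

Check high-value combinations within 13 min:
- track 2+track 1: duration 10+3=13, value 25+11=36
- track 2: duration 10, value 25
- track 5+track 1: duration 10+3=13, value 11+11=22
- track 3: duration 12, value 20
Best: 36 pts.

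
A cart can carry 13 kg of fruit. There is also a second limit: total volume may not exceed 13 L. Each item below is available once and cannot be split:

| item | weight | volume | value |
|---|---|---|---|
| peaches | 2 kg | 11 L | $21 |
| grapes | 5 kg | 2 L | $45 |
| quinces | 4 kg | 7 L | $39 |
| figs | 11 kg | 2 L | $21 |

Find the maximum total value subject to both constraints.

Feasible sets respecting both limits:
- grapes+quinces: weight 9, volume 9, value 84
- peaches+grapes: weight 7, volume 13, value 66
- grapes: weight 5, volume 2, value 45
Best: $84.

$84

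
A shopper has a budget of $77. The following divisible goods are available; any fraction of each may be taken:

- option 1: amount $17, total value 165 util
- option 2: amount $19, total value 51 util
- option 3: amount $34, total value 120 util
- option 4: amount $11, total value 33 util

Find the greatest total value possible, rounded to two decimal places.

358.26

Take in order of value per unit:
- option 1 (165/17 per unit): all 17 → value 165, running total 165.00
- option 3 (120/34 per unit): all 34 → value 120, running total 285.00
- option 4 (33/11 per unit): all 11 → value 33, running total 318.00
- option 2 (51/19 per unit): 15 of 19 → value 15×51/19 = 40.2632, running total 358.26
Total 358.26.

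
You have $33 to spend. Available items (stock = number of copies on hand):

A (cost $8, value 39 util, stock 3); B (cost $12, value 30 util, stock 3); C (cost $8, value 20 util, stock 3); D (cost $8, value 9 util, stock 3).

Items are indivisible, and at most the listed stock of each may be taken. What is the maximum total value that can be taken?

Top feasible selections:
- 3×A + 1×C: cost 32, value 137
- 3×A + 1×D: cost 32, value 126
- 2×A + 2×C: cost 32, value 118
- 3×A: cost 24, value 117
Best: 137 util.

137 util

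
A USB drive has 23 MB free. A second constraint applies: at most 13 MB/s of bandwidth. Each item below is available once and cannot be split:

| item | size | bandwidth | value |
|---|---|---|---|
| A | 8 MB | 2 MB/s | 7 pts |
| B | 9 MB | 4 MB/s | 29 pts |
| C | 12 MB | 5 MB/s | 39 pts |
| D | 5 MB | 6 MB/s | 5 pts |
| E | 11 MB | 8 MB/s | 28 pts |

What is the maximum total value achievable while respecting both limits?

Feasible sets respecting both limits:
- B+C: size 21, bandwidth 9, value 68
- C+E: size 23, bandwidth 13, value 67
- B+E: size 20, bandwidth 12, value 57
- A+C: size 20, bandwidth 7, value 46
Best: 68 pts.

68 pts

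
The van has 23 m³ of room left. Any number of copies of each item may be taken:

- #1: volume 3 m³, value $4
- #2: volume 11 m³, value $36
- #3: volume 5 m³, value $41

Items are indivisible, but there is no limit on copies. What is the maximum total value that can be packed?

$168

Best value-per-unit is #3 at 41/5; filling with it alone gives 4×41 = 164.
Optimal mix: 1×#1 + 4×#3 → volume 23, value 168.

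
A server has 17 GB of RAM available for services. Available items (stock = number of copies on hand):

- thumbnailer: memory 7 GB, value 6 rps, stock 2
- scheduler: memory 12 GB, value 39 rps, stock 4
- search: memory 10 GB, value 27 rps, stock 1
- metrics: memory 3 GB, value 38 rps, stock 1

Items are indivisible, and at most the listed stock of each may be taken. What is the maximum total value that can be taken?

Best selections within memory 17 and stock limits:
- 1×scheduler + 1×metrics: memory 15, value 77
- 1×search + 1×metrics: memory 13, value 65
- 2×thumbnailer + 1×metrics: memory 17, value 50
Best: 77 rps.

77 rps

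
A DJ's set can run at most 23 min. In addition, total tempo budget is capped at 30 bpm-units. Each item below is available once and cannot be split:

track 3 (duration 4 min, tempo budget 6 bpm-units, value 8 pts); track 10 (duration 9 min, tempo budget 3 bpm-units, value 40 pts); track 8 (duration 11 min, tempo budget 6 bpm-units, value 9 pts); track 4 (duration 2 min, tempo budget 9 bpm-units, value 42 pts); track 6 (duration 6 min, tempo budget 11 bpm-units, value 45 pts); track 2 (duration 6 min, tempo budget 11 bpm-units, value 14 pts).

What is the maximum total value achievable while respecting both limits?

135 pts

Feasible sets respecting both limits:
- track 3+track 10+track 4+track 6: duration 21, tempo budget 29, value 135
- track 10+track 4+track 6: duration 17, tempo budget 23, value 127
- track 3+track 10+track 4+track 2: duration 21, tempo budget 29, value 104
Best: 135 pts.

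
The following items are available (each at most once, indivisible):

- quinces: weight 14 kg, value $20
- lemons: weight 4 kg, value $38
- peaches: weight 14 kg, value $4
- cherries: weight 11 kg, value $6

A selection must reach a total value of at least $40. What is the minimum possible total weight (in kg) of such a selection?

15

Subsets with value ≥ 40, sorted by total weight:
- lemons+cherries: weight 15, value 44
- quinces+lemons: weight 18, value 58
Minimum weight: 15 kg.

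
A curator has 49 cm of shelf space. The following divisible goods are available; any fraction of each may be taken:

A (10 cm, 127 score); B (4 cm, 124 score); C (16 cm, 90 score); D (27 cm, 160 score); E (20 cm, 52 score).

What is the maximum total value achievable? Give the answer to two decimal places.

Take in order of value per unit:
- B (124/4 per unit): all 4 → value 124, running total 124.00
- A (127/10 per unit): all 10 → value 127, running total 251.00
- D (160/27 per unit): all 27 → value 160, running total 411.00
- C (90/16 per unit): 8 of 16 → value 8×90/16 = 45.0000, running total 456.00
Total 456.00.

456.00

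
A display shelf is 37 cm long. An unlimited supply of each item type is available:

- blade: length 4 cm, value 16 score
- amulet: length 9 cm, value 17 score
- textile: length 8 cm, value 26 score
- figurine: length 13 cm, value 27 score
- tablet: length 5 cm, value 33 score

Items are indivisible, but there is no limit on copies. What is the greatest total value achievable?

Best value-per-unit is tablet at 33/5, and filling with it alone uses length 7×5=35. No mix of the others beats 7×33 = 231.

231 score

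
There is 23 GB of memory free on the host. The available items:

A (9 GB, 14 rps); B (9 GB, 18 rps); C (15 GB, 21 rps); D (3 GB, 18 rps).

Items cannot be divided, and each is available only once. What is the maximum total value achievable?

50 rps

Check high-value combinations within 23 GB:
- A+B+D: memory 9+9+3=21, value 14+18+18=50
- C+D: memory 15+3=18, value 21+18=39
- B+D: memory 9+3=12, value 18+18=36
- A+D: memory 9+3=12, value 14+18=32
- A+B: memory 9+9=18, value 14+18=32
Best: 50 rps.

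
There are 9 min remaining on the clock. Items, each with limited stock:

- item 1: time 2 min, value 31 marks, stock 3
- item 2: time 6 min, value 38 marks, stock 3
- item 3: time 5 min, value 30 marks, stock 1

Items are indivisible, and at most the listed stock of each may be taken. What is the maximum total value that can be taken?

Best selections within time 9 and stock limits:
- 3×item 1: time 6, value 93
- 2×item 1 + 1×item 3: time 9, value 92
Best: 93 marks.

93 marks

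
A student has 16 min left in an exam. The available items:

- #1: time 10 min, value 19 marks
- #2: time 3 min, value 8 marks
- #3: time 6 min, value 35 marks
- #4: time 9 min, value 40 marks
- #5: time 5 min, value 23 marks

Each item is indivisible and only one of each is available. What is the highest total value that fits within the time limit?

75 marks

Check high-value combinations within 16 min:
- #3+#4: time 6+9=15, value 35+40=75
- #2+#3+#5: time 3+6+5=14, value 8+35+23=66
- #4+#5: time 9+5=14, value 40+23=63
Best: 75 marks.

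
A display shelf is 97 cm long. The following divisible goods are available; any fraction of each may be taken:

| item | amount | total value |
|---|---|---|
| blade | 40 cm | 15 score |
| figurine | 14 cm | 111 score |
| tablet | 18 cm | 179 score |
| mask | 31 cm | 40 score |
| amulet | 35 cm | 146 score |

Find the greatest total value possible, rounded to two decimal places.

Take in order of value per unit:
- tablet (179/18 per unit): all 18 → value 179, running total 179.00
- figurine (111/14 per unit): all 14 → value 111, running total 290.00
- amulet (146/35 per unit): all 35 → value 146, running total 436.00
- mask (40/31 per unit): 30 of 31 → value 30×40/31 = 38.7097, running total 474.71
Total 474.71.

474.71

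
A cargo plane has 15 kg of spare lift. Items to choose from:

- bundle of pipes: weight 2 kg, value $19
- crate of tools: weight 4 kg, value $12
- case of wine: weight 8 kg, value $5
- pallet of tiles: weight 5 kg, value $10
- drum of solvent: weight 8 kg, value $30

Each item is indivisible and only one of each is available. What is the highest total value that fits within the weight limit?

This is a 0/1 knapsack; check combinations near the capacity.
- bundle of pipes+crate of tools+drum of solvent: weight 2+4+8=14, value 19+12+30=61
- bundle of pipes+pallet of tiles+drum of solvent: weight 2+5+8=15, value 19+10+30=59
- bundle of pipes+drum of solvent: weight 2+8=10, value 19+30=49
- crate of tools+drum of solvent: weight 4+8=12, value 12+30=42
Best: $61.

$61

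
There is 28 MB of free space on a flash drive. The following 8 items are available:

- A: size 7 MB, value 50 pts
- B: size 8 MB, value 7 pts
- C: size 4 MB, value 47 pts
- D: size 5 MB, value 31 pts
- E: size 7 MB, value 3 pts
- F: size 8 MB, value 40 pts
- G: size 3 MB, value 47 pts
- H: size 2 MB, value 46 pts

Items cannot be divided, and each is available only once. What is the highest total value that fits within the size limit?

230 pts

This is a 0/1 knapsack; check combinations near the capacity.
- A+C+F+G+H: size 7+4+8+3+2=24, value 50+47+40+47+46=230
- A+C+D+E+G+H: size 7+4+5+7+3+2=28, value 50+47+31+3+47+46=224
- A+C+D+G+H: size 7+4+5+3+2=21, value 50+47+31+47+46=221
- A+C+D+F+G: size 7+4+5+8+3=27, value 50+47+31+40+47=215
Best: 230 pts.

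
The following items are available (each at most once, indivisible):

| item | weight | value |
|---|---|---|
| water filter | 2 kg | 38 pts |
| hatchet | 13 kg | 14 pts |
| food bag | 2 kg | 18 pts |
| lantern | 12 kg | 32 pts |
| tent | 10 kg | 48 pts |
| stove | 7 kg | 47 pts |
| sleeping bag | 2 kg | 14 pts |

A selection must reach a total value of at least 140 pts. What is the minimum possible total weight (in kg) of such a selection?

Subsets with value ≥ 140, sorted by total weight:
- water filter+food bag+tent+stove: weight 21, value 151
- water filter+tent+stove+sleeping bag: weight 21, value 147
- water filter+food bag+tent+stove+sleeping bag: weight 23, value 165
Minimum weight: 21 kg.

21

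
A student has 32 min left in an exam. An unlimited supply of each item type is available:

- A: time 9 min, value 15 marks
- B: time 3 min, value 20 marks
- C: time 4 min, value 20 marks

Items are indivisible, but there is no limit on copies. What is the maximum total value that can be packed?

Best value-per-unit is B at 20/3, and filling with it alone uses time 10×3=30. No mix of the others beats 10×20 = 200.

200 marks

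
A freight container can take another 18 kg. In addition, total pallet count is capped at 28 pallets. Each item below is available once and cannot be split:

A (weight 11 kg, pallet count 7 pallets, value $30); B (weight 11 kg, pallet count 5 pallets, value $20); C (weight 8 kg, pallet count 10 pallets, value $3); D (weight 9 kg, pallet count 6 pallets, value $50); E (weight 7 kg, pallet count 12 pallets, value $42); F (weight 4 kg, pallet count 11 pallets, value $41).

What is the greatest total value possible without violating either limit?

Feasible sets respecting both limits:
- D+E: weight 16, pallet count 18, value 92
- D+F: weight 13, pallet count 17, value 91
- E+F: weight 11, pallet count 23, value 83
- A+E: weight 18, pallet count 19, value 72
Best: $92.

$92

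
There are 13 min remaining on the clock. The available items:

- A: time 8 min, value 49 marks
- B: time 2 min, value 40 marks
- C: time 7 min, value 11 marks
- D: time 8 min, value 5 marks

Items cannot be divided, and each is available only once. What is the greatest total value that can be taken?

Check high-value combinations within 13 min:
- A+B: time 8+2=10, value 49+40=89
- B+C: time 2+7=9, value 40+11=51
- A: time 8, value 49
- B+D: time 2+8=10, value 40+5=45
Best: 89 marks.

89 marks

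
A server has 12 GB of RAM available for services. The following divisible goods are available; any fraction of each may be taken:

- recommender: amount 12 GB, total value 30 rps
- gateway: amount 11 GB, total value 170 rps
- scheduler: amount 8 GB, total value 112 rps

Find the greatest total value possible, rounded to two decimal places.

Take in order of value per unit:
- gateway (170/11 per unit): all 11 → value 170, running total 170.00
- scheduler (112/8 per unit): 1 of 8 → value 1×112/8 = 14.0000, running total 184.00
Total 184.00.

184.00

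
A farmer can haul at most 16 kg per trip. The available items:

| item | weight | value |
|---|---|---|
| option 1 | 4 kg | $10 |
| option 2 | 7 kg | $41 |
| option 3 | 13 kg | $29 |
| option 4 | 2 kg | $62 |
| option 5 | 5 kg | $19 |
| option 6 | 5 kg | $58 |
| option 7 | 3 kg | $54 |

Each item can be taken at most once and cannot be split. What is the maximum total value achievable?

$193

Check high-value combinations within 16 kg:
- option 4+option 5+option 6+option 7: weight 2+5+5+3=15, value 62+19+58+54=193
- option 1+option 4+option 6+option 7: weight 4+2+5+3=14, value 10+62+58+54=184
- option 4+option 6+option 7: weight 2+5+3=10, value 62+58+54=174
Best: $193.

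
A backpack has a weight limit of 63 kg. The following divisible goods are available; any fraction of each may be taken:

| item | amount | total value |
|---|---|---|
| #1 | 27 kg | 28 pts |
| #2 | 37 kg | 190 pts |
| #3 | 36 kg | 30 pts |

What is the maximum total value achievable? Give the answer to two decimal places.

216.96

Take in order of value per unit:
- #2 (190/37 per unit): all 37 → value 190, running total 190.00
- #1 (28/27 per unit): 26 of 27 → value 26×28/27 = 26.9630, running total 216.96
Total 216.96.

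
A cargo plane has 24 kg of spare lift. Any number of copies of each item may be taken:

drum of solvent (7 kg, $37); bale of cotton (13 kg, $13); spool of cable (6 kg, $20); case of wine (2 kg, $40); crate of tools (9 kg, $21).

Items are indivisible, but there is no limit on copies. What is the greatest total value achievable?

Best value-per-unit is case of wine at 40/2, and filling with it alone uses weight 12×2=24. No mix of the others beats 12×40 = 480.

$480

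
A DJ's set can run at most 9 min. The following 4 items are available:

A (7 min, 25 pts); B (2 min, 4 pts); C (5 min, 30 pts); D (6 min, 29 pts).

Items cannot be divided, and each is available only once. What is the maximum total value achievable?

Check high-value combinations within 9 min:
- B+C: duration 2+5=7, value 4+30=34
- B+D: duration 2+6=8, value 4+29=33
- C: duration 5, value 30
- D: duration 6, value 29
Best: 34 pts.

34 pts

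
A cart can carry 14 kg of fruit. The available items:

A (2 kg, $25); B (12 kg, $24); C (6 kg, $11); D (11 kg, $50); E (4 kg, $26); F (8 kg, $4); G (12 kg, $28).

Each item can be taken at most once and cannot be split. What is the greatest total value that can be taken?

Check high-value combinations within 14 kg:
- A+D: weight 2+11=13, value 25+50=75
- A+C+E: weight 2+6+4=12, value 25+11+26=62
- A+E+F: weight 2+4+8=14, value 25+26+4=55
- A+G: weight 2+12=14, value 25+28=53
Best: $75.

$75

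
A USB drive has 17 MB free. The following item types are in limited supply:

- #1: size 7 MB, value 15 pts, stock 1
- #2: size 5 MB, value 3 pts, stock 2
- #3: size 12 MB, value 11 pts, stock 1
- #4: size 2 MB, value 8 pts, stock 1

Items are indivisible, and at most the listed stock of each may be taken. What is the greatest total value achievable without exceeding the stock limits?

26 pts

Best selections within size 17 and stock limits:
- 1×#1 + 1×#2 + 1×#4: size 14, value 26
- 1×#1 + 1×#4: size 9, value 23
Best: 26 pts.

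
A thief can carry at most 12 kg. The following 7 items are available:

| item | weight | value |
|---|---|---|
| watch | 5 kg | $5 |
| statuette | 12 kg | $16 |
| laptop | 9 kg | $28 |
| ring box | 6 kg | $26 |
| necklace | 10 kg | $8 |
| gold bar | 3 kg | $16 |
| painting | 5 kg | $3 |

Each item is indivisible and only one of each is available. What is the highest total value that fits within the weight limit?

This is a 0/1 knapsack; check combinations near the capacity.
- laptop+gold bar: weight 9+3=12, value 28+16=44
- ring box+gold bar: weight 6+3=9, value 26+16=42
- watch+ring box: weight 5+6=11, value 5+26=31
- ring box+painting: weight 6+5=11, value 26+3=29
Best: $44.

$44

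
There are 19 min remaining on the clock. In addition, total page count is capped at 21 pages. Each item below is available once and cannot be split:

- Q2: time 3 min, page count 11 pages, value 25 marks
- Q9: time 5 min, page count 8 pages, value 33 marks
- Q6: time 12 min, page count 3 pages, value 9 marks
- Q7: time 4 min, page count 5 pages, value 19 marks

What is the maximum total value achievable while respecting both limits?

58 marks

Feasible sets respecting both limits:
- Q2+Q9: time 8, page count 19, value 58
- Q2+Q6+Q7: time 19, page count 19, value 53
- Q9+Q7: time 9, page count 13, value 52
- Q2+Q7: time 7, page count 16, value 44
Best: 58 marks.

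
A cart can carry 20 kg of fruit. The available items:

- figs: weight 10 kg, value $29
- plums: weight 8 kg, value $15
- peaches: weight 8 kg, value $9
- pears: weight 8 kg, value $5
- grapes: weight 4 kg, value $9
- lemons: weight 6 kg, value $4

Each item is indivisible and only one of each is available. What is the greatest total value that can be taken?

$44

This is a 0/1 knapsack; check combinations near the capacity.
- figs+plums: weight 10+8=18, value 29+15=44
- figs+grapes+lemons: weight 10+4+6=20, value 29+9+4=42
- figs+grapes: weight 10+4=14, value 29+9=38
Best: $44.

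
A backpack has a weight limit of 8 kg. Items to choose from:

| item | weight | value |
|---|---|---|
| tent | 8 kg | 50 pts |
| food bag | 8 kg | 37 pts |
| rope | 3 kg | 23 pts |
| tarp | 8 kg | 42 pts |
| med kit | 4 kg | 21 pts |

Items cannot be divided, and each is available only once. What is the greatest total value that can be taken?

Check high-value combinations within 8 kg:
- tent: weight 8, value 50
- rope+med kit: weight 3+4=7, value 23+21=44
- tarp: weight 8, value 42
- food bag: weight 8, value 37
- rope: weight 3, value 23
Best: 50 pts.

50 pts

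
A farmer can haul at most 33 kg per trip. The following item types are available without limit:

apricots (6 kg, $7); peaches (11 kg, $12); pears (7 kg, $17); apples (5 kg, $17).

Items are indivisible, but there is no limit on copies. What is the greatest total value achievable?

$102

Best value-per-unit is apples at 17/5; filling with it alone gives 6×17 = 102.
Optimal mix: 1×pears + 5×apples → weight 32, value 102.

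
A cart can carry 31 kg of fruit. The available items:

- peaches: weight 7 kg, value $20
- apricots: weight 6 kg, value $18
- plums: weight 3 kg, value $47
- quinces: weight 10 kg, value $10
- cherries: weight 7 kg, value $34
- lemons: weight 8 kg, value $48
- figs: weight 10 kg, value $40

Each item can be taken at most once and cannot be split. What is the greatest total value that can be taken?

$169

Check high-value combinations within 31 kg:
- plums+cherries+lemons+figs: weight 3+7+8+10=28, value 47+34+48+40=169
- peaches+apricots+plums+cherries+lemons: weight 7+6+3+7+8=31, value 20+18+47+34+48=167
- peaches+plums+lemons+figs: weight 7+3+8+10=28, value 20+47+48+40=155
- apricots+plums+lemons+figs: weight 6+3+8+10=27, value 18+47+48+40=153
Best: $169.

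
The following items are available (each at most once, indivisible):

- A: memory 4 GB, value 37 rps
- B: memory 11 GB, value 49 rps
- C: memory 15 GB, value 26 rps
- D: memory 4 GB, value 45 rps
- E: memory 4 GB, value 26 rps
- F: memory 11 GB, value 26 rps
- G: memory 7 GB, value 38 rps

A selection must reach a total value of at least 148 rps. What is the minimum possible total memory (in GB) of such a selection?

Subsets with value ≥ 148, sorted by total memory:
- A+B+D+E: memory 23, value 157
- A+B+D+G: memory 26, value 169
- B+D+E+G: memory 26, value 158
Minimum memory: 23 GB.

23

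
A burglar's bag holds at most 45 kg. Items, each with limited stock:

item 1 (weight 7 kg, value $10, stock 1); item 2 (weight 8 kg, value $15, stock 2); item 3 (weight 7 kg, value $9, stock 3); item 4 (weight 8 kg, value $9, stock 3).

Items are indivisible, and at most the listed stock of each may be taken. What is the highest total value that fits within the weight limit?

$67

Best selections within weight 45 and stock limits:
- 1×item 1 + 2×item 2 + 3×item 3: weight 44, value 67
- 1×item 1 + 2×item 2 + 2×item 3 + 1×item 4: weight 45, value 67
Best: $67.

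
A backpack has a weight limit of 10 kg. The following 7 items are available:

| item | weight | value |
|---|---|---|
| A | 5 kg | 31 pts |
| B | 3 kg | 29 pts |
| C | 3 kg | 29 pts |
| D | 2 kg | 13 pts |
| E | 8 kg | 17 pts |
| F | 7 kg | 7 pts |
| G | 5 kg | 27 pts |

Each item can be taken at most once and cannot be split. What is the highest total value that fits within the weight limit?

73 pts

This is a 0/1 knapsack; check combinations near the capacity.
- A+B+D: weight 5+3+2=10, value 31+29+13=73
- A+C+D: weight 5+3+2=10, value 31+29+13=73
- B+C+D: weight 3+3+2=8, value 29+29+13=71
- B+D+G: weight 3+2+5=10, value 29+13+27=69
Best: 73 pts.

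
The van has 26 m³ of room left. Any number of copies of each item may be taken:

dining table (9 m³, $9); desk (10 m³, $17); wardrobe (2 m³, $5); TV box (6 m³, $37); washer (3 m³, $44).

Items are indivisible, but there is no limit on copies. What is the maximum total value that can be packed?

Best value-per-unit is washer at 44/3; filling with it alone gives 8×44 = 352.
Optimal mix: 1×wardrobe + 8×washer → volume 26, value 357.

$357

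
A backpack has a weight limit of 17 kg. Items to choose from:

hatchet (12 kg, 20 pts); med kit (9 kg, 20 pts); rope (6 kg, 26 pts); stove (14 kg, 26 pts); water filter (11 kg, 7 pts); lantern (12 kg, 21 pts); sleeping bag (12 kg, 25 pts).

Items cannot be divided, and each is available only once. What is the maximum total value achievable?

This is a 0/1 knapsack; check combinations near the capacity.
- med kit+rope: weight 9+6=15, value 20+26=46
- rope+water filter: weight 6+11=17, value 26+7=33
- rope: weight 6, value 26
- stove: weight 14, value 26
- sleeping bag: weight 12, value 25
Best: 46 pts.

46 pts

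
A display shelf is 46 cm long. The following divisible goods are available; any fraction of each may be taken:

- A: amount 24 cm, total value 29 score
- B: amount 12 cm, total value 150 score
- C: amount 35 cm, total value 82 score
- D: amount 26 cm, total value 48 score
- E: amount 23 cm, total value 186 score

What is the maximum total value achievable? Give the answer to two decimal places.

361.77

Take in order of value per unit:
- B (150/12 per unit): all 12 → value 150, running total 150.00
- E (186/23 per unit): all 23 → value 186, running total 336.00
- C (82/35 per unit): 11 of 35 → value 11×82/35 = 25.7714, running total 361.77
Total 361.77.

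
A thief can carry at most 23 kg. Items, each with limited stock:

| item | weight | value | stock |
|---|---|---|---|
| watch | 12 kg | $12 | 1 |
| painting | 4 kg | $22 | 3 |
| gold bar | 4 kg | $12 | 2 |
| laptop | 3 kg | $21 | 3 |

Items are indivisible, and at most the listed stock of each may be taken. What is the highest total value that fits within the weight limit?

$129

Top feasible selections:
- 3×painting + 3×laptop: weight 21, value 129
- 3×painting + 1×gold bar + 2×laptop: weight 22, value 120
- 2×painting + 1×gold bar + 3×laptop: weight 21, value 119
- 3×painting + 2×gold bar + 1×laptop: weight 23, value 111
Best: $129.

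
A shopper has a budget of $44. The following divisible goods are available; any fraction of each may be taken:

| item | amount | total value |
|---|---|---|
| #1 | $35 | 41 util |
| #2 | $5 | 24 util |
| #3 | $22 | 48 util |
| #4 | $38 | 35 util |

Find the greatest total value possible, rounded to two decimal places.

Take in order of value per unit:
- #2 (24/5 per unit): all 5 → value 24, running total 24.00
- #3 (48/22 per unit): all 22 → value 48, running total 72.00
- #1 (41/35 per unit): 17 of 35 → value 17×41/35 = 19.9143, running total 91.91
Total 91.91.

91.91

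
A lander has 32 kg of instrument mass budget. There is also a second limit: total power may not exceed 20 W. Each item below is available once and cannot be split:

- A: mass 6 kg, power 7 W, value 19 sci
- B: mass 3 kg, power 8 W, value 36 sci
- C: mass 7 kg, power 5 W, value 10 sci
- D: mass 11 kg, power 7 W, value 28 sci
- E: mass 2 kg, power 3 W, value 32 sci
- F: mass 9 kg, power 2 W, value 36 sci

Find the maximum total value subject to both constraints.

Feasible sets respecting both limits:
- B+D+E+F: mass 25, power 20, value 132
- A+B+E+F: mass 20, power 20, value 123
- A+D+E+F: mass 28, power 19, value 115
Best: 132 sci.

132 sci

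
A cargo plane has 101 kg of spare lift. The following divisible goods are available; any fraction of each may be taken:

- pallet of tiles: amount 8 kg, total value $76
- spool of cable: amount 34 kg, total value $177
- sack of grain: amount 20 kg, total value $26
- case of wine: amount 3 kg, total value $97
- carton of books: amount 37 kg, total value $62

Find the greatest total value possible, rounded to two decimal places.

Take in order of value per unit:
- case of wine (97/3 per unit): all 3 → value 97, running total 97.00
- pallet of tiles (76/8 per unit): all 8 → value 76, running total 173.00
- spool of cable (177/34 per unit): all 34 → value 177, running total 350.00
- carton of books (62/37 per unit): all 37 → value 62, running total 412.00
- sack of grain (26/20 per unit): 19 of 20 → value 19×26/20 = 24.7000, running total 436.70
Total 436.70.

436.70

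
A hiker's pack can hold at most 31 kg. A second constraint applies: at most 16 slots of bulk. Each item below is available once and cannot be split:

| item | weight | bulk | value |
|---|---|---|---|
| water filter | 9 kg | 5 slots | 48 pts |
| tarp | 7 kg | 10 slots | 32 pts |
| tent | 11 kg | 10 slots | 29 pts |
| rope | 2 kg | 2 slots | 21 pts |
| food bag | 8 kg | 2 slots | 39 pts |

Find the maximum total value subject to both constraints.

108 pts

Feasible sets respecting both limits:
- water filter+rope+food bag: weight 19, bulk 9, value 108
- tarp+rope+food bag: weight 17, bulk 14, value 92
- tent+rope+food bag: weight 21, bulk 14, value 89
Best: 108 pts.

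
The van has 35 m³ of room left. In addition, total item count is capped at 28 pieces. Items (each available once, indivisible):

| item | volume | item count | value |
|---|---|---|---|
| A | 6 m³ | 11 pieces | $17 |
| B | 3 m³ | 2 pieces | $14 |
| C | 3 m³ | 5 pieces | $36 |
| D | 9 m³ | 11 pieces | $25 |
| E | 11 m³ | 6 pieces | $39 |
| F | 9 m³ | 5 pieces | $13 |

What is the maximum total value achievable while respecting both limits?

$114

Feasible sets respecting both limits:
- B+C+D+E: volume 26, item count 24, value 114
- C+D+E+F: volume 32, item count 27, value 113
- A+B+C+E: volume 23, item count 24, value 106
- A+C+E+F: volume 29, item count 27, value 105
Best: $114.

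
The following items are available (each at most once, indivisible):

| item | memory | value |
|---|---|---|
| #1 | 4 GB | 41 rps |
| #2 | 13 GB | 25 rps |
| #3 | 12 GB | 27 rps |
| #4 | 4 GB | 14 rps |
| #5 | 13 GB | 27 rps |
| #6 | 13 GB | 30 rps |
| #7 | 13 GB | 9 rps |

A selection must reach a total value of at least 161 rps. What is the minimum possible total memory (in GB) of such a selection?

Subsets with value ≥ 161, sorted by total memory:
- #1+#2+#3+#4+#5+#6: memory 59, value 164
- #1+#2+#3+#4+#5+#6+#7: memory 72, value 173
Minimum memory: 59 GB.

59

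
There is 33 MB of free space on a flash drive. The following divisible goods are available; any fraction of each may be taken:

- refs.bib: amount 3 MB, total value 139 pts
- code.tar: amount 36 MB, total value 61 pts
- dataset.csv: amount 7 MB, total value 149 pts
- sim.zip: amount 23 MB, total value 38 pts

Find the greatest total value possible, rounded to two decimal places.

326.97

Take in order of value per unit:
- refs.bib (139/3 per unit): all 3 → value 139, running total 139.00
- dataset.csv (149/7 per unit): all 7 → value 149, running total 288.00
- code.tar (61/36 per unit): 23 of 36 → value 23×61/36 = 38.9722, running total 326.97
Total 326.97.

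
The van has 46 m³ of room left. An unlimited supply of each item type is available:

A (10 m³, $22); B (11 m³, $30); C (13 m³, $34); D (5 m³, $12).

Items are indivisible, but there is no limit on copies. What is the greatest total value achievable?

Best value-per-unit is B at 30/11; filling with it alone gives 4×30 = 120.
Optimal mix: 3×B + 1×C → volume 46, value 124.

$124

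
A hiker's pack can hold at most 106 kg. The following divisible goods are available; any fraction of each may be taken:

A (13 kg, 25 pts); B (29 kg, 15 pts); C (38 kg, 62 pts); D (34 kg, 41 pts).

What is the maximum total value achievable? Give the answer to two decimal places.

Take in order of value per unit:
- A (25/13 per unit): all 13 → value 25, running total 25.00
- C (62/38 per unit): all 38 → value 62, running total 87.00
- D (41/34 per unit): all 34 → value 41, running total 128.00
- B (15/29 per unit): 21 of 29 → value 21×15/29 = 10.8621, running total 138.86
Total 138.86.

138.86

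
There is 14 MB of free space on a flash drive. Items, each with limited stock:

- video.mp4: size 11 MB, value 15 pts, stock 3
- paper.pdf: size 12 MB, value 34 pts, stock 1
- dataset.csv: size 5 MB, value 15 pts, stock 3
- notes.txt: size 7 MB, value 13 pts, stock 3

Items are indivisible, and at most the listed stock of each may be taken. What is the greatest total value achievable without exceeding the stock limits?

34 pts

Best selections within size 14 and stock limits:
- 1×paper.pdf: size 12, value 34
- 2×dataset.csv: size 10, value 30
- 1×dataset.csv + 1×notes.txt: size 12, value 28
- 2×notes.txt: size 14, value 26
Best: 34 pts.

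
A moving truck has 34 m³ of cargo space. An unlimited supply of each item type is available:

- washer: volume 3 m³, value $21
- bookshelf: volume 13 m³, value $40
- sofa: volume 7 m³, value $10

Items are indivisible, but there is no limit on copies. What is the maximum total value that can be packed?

$231

Best value-per-unit is washer at 21/3, and filling with it alone uses volume 11×3=33. No mix of the others beats 11×21 = 231.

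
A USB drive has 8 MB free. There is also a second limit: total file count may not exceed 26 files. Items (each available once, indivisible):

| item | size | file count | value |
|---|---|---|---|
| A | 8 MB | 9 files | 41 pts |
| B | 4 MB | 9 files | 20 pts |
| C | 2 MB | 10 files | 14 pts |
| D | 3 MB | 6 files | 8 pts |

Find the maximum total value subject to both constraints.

Feasible sets respecting both limits:
- A: size 8, file count 9, value 41
- B+C: size 6, file count 19, value 34
- B+D: size 7, file count 15, value 28
Best: 41 pts.

41 pts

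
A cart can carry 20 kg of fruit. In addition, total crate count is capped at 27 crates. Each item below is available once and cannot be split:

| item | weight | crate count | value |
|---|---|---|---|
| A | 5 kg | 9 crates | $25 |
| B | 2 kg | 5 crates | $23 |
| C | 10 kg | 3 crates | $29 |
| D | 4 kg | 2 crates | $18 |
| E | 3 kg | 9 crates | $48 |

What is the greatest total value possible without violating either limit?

$125

Feasible sets respecting both limits:
- A+B+C+E: weight 20, crate count 26, value 125
- B+C+D+E: weight 19, crate count 19, value 118
- A+B+D+E: weight 14, crate count 25, value 114
- A+C+E: weight 18, crate count 21, value 102
Best: $125.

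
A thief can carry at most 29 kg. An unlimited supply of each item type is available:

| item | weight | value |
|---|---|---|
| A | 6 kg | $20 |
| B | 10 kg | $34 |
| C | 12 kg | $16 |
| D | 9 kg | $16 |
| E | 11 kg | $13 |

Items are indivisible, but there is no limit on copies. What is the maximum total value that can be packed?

$94

Best value-per-unit is B at 34/10; filling with it alone gives 2×34 = 68.
Optimal mix: 3×A + 1×B → weight 28, value 94.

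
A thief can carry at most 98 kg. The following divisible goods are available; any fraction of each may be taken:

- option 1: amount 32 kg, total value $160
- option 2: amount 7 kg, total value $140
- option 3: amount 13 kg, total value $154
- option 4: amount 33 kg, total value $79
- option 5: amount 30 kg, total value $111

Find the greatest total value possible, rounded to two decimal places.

Take in order of value per unit:
- option 2 (140/7 per unit): all 7 → value 140, running total 140.00
- option 3 (154/13 per unit): all 13 → value 154, running total 294.00
- option 1 (160/32 per unit): all 32 → value 160, running total 454.00
- option 5 (111/30 per unit): all 30 → value 111, running total 565.00
- option 4 (79/33 per unit): 16 of 33 → value 16×79/33 = 38.3030, running total 603.30
Total 603.30.

603.30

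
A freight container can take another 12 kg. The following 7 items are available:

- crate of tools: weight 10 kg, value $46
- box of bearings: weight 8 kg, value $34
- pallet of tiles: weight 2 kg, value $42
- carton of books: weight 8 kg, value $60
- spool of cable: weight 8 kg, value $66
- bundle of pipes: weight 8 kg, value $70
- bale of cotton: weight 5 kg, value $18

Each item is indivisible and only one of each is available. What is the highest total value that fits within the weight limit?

Check high-value combinations within 12 kg:
- pallet of tiles+bundle of pipes: weight 2+8=10, value 42+70=112
- pallet of tiles+spool of cable: weight 2+8=10, value 42+66=108
- pallet of tiles+carton of books: weight 2+8=10, value 42+60=102
- crate of tools+pallet of tiles: weight 10+2=12, value 46+42=88
Best: $112.

$112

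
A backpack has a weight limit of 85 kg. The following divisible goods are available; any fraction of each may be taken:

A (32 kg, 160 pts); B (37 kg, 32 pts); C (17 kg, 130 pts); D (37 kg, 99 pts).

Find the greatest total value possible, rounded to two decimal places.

386.32

Take in order of value per unit:
- C (130/17 per unit): all 17 → value 130, running total 130.00
- A (160/32 per unit): all 32 → value 160, running total 290.00
- D (99/37 per unit): 36 of 37 → value 36×99/37 = 96.3243, running total 386.32
Total 386.32.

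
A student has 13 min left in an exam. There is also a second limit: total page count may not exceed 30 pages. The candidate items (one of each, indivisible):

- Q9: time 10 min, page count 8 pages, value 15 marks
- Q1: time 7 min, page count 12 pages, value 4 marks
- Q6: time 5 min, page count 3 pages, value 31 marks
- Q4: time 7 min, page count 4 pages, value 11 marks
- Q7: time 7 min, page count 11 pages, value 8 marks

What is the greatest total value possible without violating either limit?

42 marks

Feasible sets respecting both limits:
- Q6+Q4: time 12, page count 7, value 42
- Q6+Q7: time 12, page count 14, value 39
- Q1+Q6: time 12, page count 15, value 35
- Q6: time 5, page count 3, value 31
Best: 42 marks.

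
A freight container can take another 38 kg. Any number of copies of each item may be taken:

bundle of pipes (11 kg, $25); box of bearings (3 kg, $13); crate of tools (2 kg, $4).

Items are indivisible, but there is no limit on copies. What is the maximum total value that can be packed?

Best value-per-unit is box of bearings at 13/3; filling with it alone gives 12×13 = 156.
Optimal mix: 12×box of bearings + 1×crate of tools → weight 38, value 160.

$160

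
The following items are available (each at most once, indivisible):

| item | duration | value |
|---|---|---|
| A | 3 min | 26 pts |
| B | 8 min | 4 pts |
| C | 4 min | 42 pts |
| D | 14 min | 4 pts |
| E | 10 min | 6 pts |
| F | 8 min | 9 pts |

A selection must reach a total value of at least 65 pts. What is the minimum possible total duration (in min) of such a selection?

Subsets with value ≥ 65, sorted by total duration:
- A+C: duration 7, value 68
- A+C+F: duration 15, value 77
- A+B+C: duration 15, value 72
Minimum duration: 7 min.

7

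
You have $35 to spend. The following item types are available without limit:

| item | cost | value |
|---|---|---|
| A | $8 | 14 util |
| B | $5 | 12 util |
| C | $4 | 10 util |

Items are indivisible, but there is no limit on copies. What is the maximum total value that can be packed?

86 util

Best value-per-unit is C at 10/4; filling with it alone gives 8×10 = 80.
Optimal mix: 3×B + 5×C → cost 35, value 86.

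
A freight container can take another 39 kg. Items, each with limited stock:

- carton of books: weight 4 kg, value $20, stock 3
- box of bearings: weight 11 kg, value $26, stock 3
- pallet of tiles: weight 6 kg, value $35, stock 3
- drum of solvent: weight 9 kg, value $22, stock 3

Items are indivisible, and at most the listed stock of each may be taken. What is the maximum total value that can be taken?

Top feasible selections:
- 3×carton of books + 3×pallet of tiles + 1×drum of solvent: weight 39, value 187
- 2×carton of books + 1×box of bearings + 3×pallet of tiles: weight 37, value 171
Best: $187.

$187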